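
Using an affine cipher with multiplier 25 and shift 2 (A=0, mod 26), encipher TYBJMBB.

JEBTQBB

T(19): 25·19+2=477≡9 → J
Y(24): 25·24+2=602≡4 → E
B(1): 25·1+2=27≡1 → B
J(9): 25·9+2=227≡19 → T
M(12): 25·12+2=302≡16 → Q
B(1): 25·1+2=27≡1 → B
B(1): 25·1+2=27≡1 → B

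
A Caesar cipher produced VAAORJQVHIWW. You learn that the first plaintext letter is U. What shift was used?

1

From the crib: V(21)−U(20)=1, so the shift is 1.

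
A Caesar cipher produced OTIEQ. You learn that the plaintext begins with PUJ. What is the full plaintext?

From the crib: O(14)−P(15)=-1≡25, so the shift is 25.
Subtract 25 from each ciphertext letter:
O(14): 14−25=-11≡15 → P
T(19): 19−25=-6≡20 → U
I(8): 8−25=-17≡9 → J
E(4): 4−25=-21≡5 → F
Q(16): 16−25=-9≡17 → R

PUJFR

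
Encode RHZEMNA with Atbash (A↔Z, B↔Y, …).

R(17) → I(8)
H(7) → S(18)
Z(25) → A(0)
E(4) → V(21)
M(12) → N(13)
N(13) → M(12)
A(0) → Z(25)

ISAVNMZ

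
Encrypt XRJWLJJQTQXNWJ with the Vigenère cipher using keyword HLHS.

Repeat the key across the message: HLHSHLHSHLHSHL
X(23)+H(7): 30≡4 → E
R(17)+L(11): 28≡2 → C
J(9)+H(7): 16 → Q
W(22)+S(18): 40≡14 → O
L(11)+H(7): 18 → S
J(9)+L(11): 20 → U
J(9)+H(7): 16 → Q
Q(16)+S(18): 34≡8 → I
T(19)+H(7): 26≡0 → A
Q(16)+L(11): 27≡1 → B
X(23)+H(7): 30≡4 → E
N(13)+S(18): 31≡5 → F
W(22)+H(7): 29≡3 → D
J(9)+L(11): 20 → U

ECQOSUQIABEFDU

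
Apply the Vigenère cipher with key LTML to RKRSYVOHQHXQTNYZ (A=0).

CDDDJOASBAJBEGKK

Repeat the key across the message: LTMLLTMLLTMLLTML
R(17)+L(11): 28≡2 → C
K(10)+T(19): 29≡3 → D
R(17)+M(12): 29≡3 → D
S(18)+L(11): 29≡3 → D
Y(24)+L(11): 35≡9 → J
V(21)+T(19): 40≡14 → O
O(14)+M(12): 26≡0 → A
H(7)+L(11): 18 → S
Q(16)+L(11): 27≡1 → B
H(7)+T(19): 26≡0 → A
X(23)+M(12): 35≡9 → J
Q(16)+L(11): 27≡1 → B
T(19)+L(11): 30≡4 → E
N(13)+T(19): 32≡6 → G
Y(24)+M(12): 36≡10 → K
Z(25)+L(11): 36≡10 → K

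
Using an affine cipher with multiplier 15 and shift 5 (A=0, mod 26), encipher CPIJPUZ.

C(2): 15·2+5=35≡9 → J
P(15): 15·15+5=230≡22 → W
I(8): 15·8+5=125≡21 → V
J(9): 15·9+5=140≡10 → K
P(15): 15·15+5=230≡22 → W
U(20): 15·20+5=305≡19 → T
Z(25): 15·25+5=380≡16 → Q

JWVKWTQ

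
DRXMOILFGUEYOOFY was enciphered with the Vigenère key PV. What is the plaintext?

Repeat the key across the ciphertext: PVPVPVPVPVPVPVPV
D(3)−P(15): -12≡14 → O
R(17)−V(21): -4≡22 → W
X(23)−P(15): 8 → I
M(12)−V(21): -9≡17 → R
O(14)−P(15): -1≡25 → Z
I(8)−V(21): -13≡13 → N
L(11)−P(15): -4≡22 → W
F(5)−V(21): -16≡10 → K
G(6)−P(15): -9≡17 → R
U(20)−V(21): -1≡25 → Z
E(4)−P(15): -11≡15 → P
Y(24)−V(21): 3 → D
O(14)−P(15): -1≡25 → Z
O(14)−V(21): -7≡19 → T
F(5)−P(15): -10≡16 → Q
Y(24)−V(21): 3 → D

OWIRZNWKRZPDZTQD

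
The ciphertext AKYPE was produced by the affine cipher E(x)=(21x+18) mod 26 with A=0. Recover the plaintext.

OMELI

The inverse of 21 mod 26 is 5, since 21·5=105≡1. Apply D(y)=5·(y−18) mod 26:
A(0): 5·(0−18)=-90≡14 → O
K(10): 5·(10−18)=-40≡12 → M
Y(24): 5·(24−18)=30≡4 → E
P(15): 5·(15−18)=-15≡11 → L
E(4): 5·(4−18)=-70≡8 → I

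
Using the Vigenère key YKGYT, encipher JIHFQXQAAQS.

Repeat the key across the message: YKGYTYKGYTY
J(9)+Y(24): 33≡7 → H
I(8)+K(10): 18 → S
H(7)+G(6): 13 → N
F(5)+Y(24): 29≡3 → D
Q(16)+T(19): 35≡9 → J
X(23)+Y(24): 47≡21 → V
Q(16)+K(10): 26≡0 → A
A(0)+G(6): 6 → G
A(0)+Y(24): 24 → Y
Q(16)+T(19): 35≡9 → J
S(18)+Y(24): 42≡16 → Q

HSNDJVAGYJQ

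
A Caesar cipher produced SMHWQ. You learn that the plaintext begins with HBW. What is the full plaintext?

From the crib: S(18)−H(7)=11, so the shift is 11.
Subtract 11 from each ciphertext letter:
S(18): 18−11=7 → H
M(12): 12−11=1 → B
H(7): 7−11=-4≡22 → W
W(22): 22−11=11 → L
Q(16): 16−11=5 → F

HBWLF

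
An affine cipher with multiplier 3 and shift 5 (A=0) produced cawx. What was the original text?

zhxg

The inverse of 3 mod 26 is 9, since 3·9=27≡1. Apply D(y)=9·(y−5) mod 26:
c(2): 9·(2−5)=-27≡25 → z
a(0): 9·(0−5)=-45≡7 → h
w(22): 9·(22−5)=153≡23 → x
x(23): 9·(23−5)=162≡6 → g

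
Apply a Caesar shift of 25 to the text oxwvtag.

o(14): 14+25=39≡13 → n
x(23): 23+25=48≡22 → w
w(22): 22+25=47≡21 → v
v(21): 21+25=46≡20 → u
t(19): 19+25=44≡18 → s
a(0): 0+25=25 → z
g(6): 6+25=31≡5 → f

nwvuszf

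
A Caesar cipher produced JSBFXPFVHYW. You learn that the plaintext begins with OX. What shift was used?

21

From the crib: J(9)−O(14)=-5≡21, so the shift is 21.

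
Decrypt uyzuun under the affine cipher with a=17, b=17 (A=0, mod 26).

rfcrrm

The inverse of 17 mod 26 is 23, since 17·23=391≡1. Apply D(y)=23·(y−17) mod 26:
u(20): 23·(20−17)=69≡17 → r
y(24): 23·(24−17)=161≡5 → f
z(25): 23·(25−17)=184≡2 → c
u(20): 23·(20−17)=69≡17 → r
u(20): 23·(20−17)=69≡17 → r
n(13): 23·(13−17)=-92≡12 → m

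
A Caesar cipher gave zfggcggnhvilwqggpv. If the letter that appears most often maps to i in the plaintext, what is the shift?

24

The most frequent ciphertext letter is g (appears 6 times).
g is position 6; i is position 8.
Shift = -2≡24.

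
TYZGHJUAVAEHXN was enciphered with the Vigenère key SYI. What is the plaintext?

BAROJBCCNIGZFP

Repeat the key across the ciphertext: SYISYISYISYISY
T(19)−S(18): 1 → B
Y(24)−Y(24): 0 → A
Z(25)−I(8): 17 → R
G(6)−S(18): -12≡14 → O
H(7)−Y(24): -17≡9 → J
J(9)−I(8): 1 → B
U(20)−S(18): 2 → C
A(0)−Y(24): -24≡2 → C
V(21)−I(8): 13 → N
A(0)−S(18): -18≡8 → I
E(4)−Y(24): -20≡6 → G
H(7)−I(8): -1≡25 → Z
X(23)−S(18): 5 → F
N(13)−Y(24): -11≡15 → P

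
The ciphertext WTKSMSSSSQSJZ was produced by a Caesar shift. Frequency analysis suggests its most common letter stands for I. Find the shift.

The most frequent ciphertext letter is S (appears 6 times).
S is position 18; I is position 8.
Shift = 10.

10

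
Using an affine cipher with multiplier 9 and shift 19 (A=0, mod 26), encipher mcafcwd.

m(12): 9·12+19=127≡23 → x
c(2): 9·2+19=37≡11 → l
a(0): 9·0+19=19 → t
f(5): 9·5+19=64≡12 → m
c(2): 9·2+19=37≡11 → l
w(22): 9·22+19=217≡9 → j
d(3): 9·3+19=46≡20 → u

xltmlju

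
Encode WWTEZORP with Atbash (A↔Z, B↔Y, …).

DDGVALIK

W(22) → D(3)
W(22) → D(3)
T(19) → G(6)
E(4) → V(21)
Z(25) → A(0)
O(14) → L(11)
R(17) → I(8)
P(15) → K(10)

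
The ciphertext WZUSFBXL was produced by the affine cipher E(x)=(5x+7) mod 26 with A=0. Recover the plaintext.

DONXKEYG

The inverse of 5 mod 26 is 21, since 5·21=105≡1. Apply D(y)=21·(y−7) mod 26:
W(22): 21·(22−7)=315≡3 → D
Z(25): 21·(25−7)=378≡14 → O
U(20): 21·(20−7)=273≡13 → N
S(18): 21·(18−7)=231≡23 → X
F(5): 21·(5−7)=-42≡10 → K
B(1): 21·(1−7)=-126≡4 → E
X(23): 21·(23−7)=336≡24 → Y
L(11): 21·(11−7)=84≡6 → G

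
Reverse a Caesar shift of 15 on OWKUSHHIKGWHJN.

O(14): 14−15=-1≡25 → Z
W(22): 22−15=7 → H
K(10): 10−15=-5≡21 → V
U(20): 20−15=5 → F
S(18): 18−15=3 → D
H(7): 7−15=-8≡18 → S
H(7): 7−15=-8≡18 → S
I(8): 8−15=-7≡19 → T
K(10): 10−15=-5≡21 → V
G(6): 6−15=-9≡17 → R
W(22): 22−15=7 → H
H(7): 7−15=-8≡18 → S
J(9): 9−15=-6≡20 → U
N(13): 13−15=-2≡24 → Y

ZHVFDSSTVRHSUY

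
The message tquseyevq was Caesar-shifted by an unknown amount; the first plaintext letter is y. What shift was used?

From the crib: t(19)−y(24)=-5≡21, so the shift is 21.

21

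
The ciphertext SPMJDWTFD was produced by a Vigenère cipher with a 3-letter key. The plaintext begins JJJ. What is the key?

JGD

Subtract each crib letter from the matching ciphertext letter (mod 26):
S(18)−J(9)=9 → J
P(15)−J(9)=6 → G
M(12)−J(9)=3 → D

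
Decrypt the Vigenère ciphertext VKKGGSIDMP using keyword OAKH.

HKAZSSYWYP

Repeat the key across the ciphertext: OAKHOAKHOA
V(21)−O(14): 7 → H
K(10)−A(0): 10 → K
K(10)−K(10): 0 → A
G(6)−H(7): -1≡25 → Z
G(6)−O(14): -8≡18 → S
S(18)−A(0): 18 → S
I(8)−K(10): -2≡24 → Y
D(3)−H(7): -4≡22 → W
M(12)−O(14): -2≡24 → Y
P(15)−A(0): 15 → P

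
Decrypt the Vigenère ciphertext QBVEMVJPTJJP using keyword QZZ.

ACWONWTQUTKQ

Repeat the key across the ciphertext: QZZQZZQZZQZZ
Q(16)−Q(16): 0 → A
B(1)−Z(25): -24≡2 → C
V(21)−Z(25): -4≡22 → W
E(4)−Q(16): -12≡14 → O
M(12)−Z(25): -13≡13 → N
V(21)−Z(25): -4≡22 → W
J(9)−Q(16): -7≡19 → T
P(15)−Z(25): -10≡16 → Q
T(19)−Z(25): -6≡20 → U
J(9)−Q(16): -7≡19 → T
J(9)−Z(25): -16≡10 → K
P(15)−Z(25): -10≡16 → Q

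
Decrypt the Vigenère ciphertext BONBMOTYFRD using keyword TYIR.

Repeat the key across the ciphertext: TYIRTYIRTYI
B(1)−T(19): -18≡8 → I
O(14)−Y(24): -10≡16 → Q
N(13)−I(8): 5 → F
B(1)−R(17): -16≡10 → K
M(12)−T(19): -7≡19 → T
O(14)−Y(24): -10≡16 → Q
T(19)−I(8): 11 → L
Y(24)−R(17): 7 → H
F(5)−T(19): -14≡12 → M
R(17)−Y(24): -7≡19 → T
D(3)−I(8): -5≡21 → V

IQFKTQLHMTV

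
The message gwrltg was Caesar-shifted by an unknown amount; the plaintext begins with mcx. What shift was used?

From the crib: g(6)−m(12)=-6≡20, so the shift is 20.

20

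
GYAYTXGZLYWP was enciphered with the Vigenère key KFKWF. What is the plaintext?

WTQCONBPPTMK

Repeat the key across the ciphertext: KFKWFKFKWFKF
G(6)−K(10): -4≡22 → W
Y(24)−F(5): 19 → T
A(0)−K(10): -10≡16 → Q
Y(24)−W(22): 2 → C
T(19)−F(5): 14 → O
X(23)−K(10): 13 → N
G(6)−F(5): 1 → B
Z(25)−K(10): 15 → P
L(11)−W(22): -11≡15 → P
Y(24)−F(5): 19 → T
W(22)−K(10): 12 → M
P(15)−F(5): 10 → K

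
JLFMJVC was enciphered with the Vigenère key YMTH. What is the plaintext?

Repeat the key across the ciphertext: YMTHYMT
J(9)−Y(24): -15≡11 → L
L(11)−M(12): -1≡25 → Z
F(5)−T(19): -14≡12 → M
M(12)−H(7): 5 → F
J(9)−Y(24): -15≡11 → L
V(21)−M(12): 9 → J
C(2)−T(19): -17≡9 → J

LZMFLJJ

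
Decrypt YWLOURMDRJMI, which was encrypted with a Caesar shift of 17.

Y(24): 24−17=7 → H
W(22): 22−17=5 → F
L(11): 11−17=-6≡20 → U
O(14): 14−17=-3≡23 → X
U(20): 20−17=3 → D
R(17): 17−17=0 → A
M(12): 12−17=-5≡21 → V
D(3): 3−17=-14≡12 → M
R(17): 17−17=0 → A
J(9): 9−17=-8≡18 → S
M(12): 12−17=-5≡21 → V
I(8): 8−17=-9≡17 → R

HFUXDAVMASVR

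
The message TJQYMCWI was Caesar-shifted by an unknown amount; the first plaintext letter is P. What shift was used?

4

From the crib: T(19)−P(15)=4, so the shift is 4.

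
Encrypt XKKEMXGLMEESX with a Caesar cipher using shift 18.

X(23): 23+18=41≡15 → P
K(10): 10+18=28≡2 → C
K(10): 10+18=28≡2 → C
E(4): 4+18=22 → W
M(12): 12+18=30≡4 → E
X(23): 23+18=41≡15 → P
G(6): 6+18=24 → Y
L(11): 11+18=29≡3 → D
M(12): 12+18=30≡4 → E
E(4): 4+18=22 → W
E(4): 4+18=22 → W
S(18): 18+18=36≡10 → K
X(23): 23+18=41≡15 → P

PCCWEPYDEWWKP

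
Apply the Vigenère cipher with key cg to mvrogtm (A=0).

obtuizo

Repeat the key across the message: cgcgcgc
m(12)+c(2): 14 → o
v(21)+g(6): 27≡1 → b
r(17)+c(2): 19 → t
o(14)+g(6): 20 → u
g(6)+c(2): 8 → i
t(19)+g(6): 25 → z
m(12)+c(2): 14 → o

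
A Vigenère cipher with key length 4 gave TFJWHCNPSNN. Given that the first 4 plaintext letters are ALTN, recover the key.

TUQJ

Subtract each crib letter from the matching ciphertext letter (mod 26):
T(19)−A(0)=19 → T
F(5)−L(11)=-6≡20 → U
J(9)−T(19)=-10≡16 → Q
W(22)−N(13)=9 → J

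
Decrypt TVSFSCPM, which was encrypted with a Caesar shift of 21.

T(19): 19−21=-2≡24 → Y
V(21): 21−21=0 → A
S(18): 18−21=-3≡23 → X
F(5): 5−21=-16≡10 → K
S(18): 18−21=-3≡23 → X
C(2): 2−21=-19≡7 → H
P(15): 15−21=-6≡20 → U
M(12): 12−21=-9≡17 → R

YAXKXHUR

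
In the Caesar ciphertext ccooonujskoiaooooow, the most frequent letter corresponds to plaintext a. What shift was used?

The most frequent ciphertext letter is o (appears 9 times).
o is position 14; a is position 0.
Shift = 14.

14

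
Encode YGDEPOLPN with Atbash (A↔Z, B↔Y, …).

BTWVKLOKM

Y(24) → B(1)
G(6) → T(19)
D(3) → W(22)
E(4) → V(21)
P(15) → K(10)
O(14) → L(11)
L(11) → O(14)
P(15) → K(10)
N(13) → M(12)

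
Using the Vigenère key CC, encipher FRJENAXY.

HTLGPCZA

Repeat the key across the message: CCCCCCCC
F(5)+C(2): 7 → H
R(17)+C(2): 19 → T
J(9)+C(2): 11 → L
E(4)+C(2): 6 → G
N(13)+C(2): 15 → P
A(0)+C(2): 2 → C
X(23)+C(2): 25 → Z
Y(24)+C(2): 26≡0 → A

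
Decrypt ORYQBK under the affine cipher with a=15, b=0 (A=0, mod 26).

UPMIHS

The inverse of 15 mod 26 is 7, since 15·7=105≡1. Apply D(y)=7·(y−0) mod 26:
O(14): 7·(14−0)=98≡20 → U
R(17): 7·(17−0)=119≡15 → P
Y(24): 7·(24−0)=168≡12 → M
Q(16): 7·(16−0)=112≡8 → I
B(1): 7·(1−0)=7 → H
K(10): 7·(10−0)=70≡18 → S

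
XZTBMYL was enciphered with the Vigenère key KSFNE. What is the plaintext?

NHOOIOT

Repeat the key across the ciphertext: KSFNEKS
X(23)−K(10): 13 → N
Z(25)−S(18): 7 → H
T(19)−F(5): 14 → O
B(1)−N(13): -12≡14 → O
M(12)−E(4): 8 → I
Y(24)−K(10): 14 → O
L(11)−S(18): -7≡19 → T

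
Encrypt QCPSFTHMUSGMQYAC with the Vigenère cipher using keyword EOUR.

Repeat the key across the message: EOUREOUREOUREOUR
Q(16)+E(4): 20 → U
C(2)+O(14): 16 → Q
P(15)+U(20): 35≡9 → J
S(18)+R(17): 35≡9 → J
F(5)+E(4): 9 → J
T(19)+O(14): 33≡7 → H
H(7)+U(20): 27≡1 → B
M(12)+R(17): 29≡3 → D
U(20)+E(4): 24 → Y
S(18)+O(14): 32≡6 → G
G(6)+U(20): 26≡0 → A
M(12)+R(17): 29≡3 → D
Q(16)+E(4): 20 → U
Y(24)+O(14): 38≡12 → M
A(0)+U(20): 20 → U
C(2)+R(17): 19 → T

UQJJJHBDYGADUMUT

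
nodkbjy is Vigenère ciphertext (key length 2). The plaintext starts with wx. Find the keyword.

Subtract each crib letter from the matching ciphertext letter (mod 26):
n(13)−w(22)=-9≡17 → r
o(14)−x(23)=-9≡17 → r

rr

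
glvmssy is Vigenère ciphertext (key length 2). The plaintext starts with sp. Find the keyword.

Subtract each crib letter from the matching ciphertext letter (mod 26):
g(6)−s(18)=-12≡14 → o
l(11)−p(15)=-4≡22 → w

ow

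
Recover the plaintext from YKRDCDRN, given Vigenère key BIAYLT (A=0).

XCRFRKQF

Repeat the key across the ciphertext: BIAYLTBI
Y(24)−B(1): 23 → X
K(10)−I(8): 2 → C
R(17)−A(0): 17 → R
D(3)−Y(24): -21≡5 → F
C(2)−L(11): -9≡17 → R
D(3)−T(19): -16≡10 → K
R(17)−B(1): 16 → Q
N(13)−I(8): 5 → F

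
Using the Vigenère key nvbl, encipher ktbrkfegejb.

xoccxafrrec

Repeat the key across the message: nvblnvblnvb
k(10)+n(13): 23 → x
t(19)+v(21): 40≡14 → o
b(1)+b(1): 2 → c
r(17)+l(11): 28≡2 → c
k(10)+n(13): 23 → x
f(5)+v(21): 26≡0 → a
e(4)+b(1): 5 → f
g(6)+l(11): 17 → r
e(4)+n(13): 17 → r
j(9)+v(21): 30≡4 → e
b(1)+b(1): 2 → c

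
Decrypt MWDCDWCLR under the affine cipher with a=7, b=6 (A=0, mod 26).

MGHSHGSXJ

The inverse of 7 mod 26 is 15, since 7·15=105≡1. Apply D(y)=15·(y−6) mod 26:
M(12): 15·(12−6)=90≡12 → M
W(22): 15·(22−6)=240≡6 → G
D(3): 15·(3−6)=-45≡7 → H
C(2): 15·(2−6)=-60≡18 → S
D(3): 15·(3−6)=-45≡7 → H
W(22): 15·(22−6)=240≡6 → G
C(2): 15·(2−6)=-60≡18 → S
L(11): 15·(11−6)=75≡23 → X
R(17): 15·(17−6)=165≡9 → J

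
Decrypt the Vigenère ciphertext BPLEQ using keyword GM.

Repeat the key across the ciphertext: GMGMG
B(1)−G(6): -5≡21 → V
P(15)−M(12): 3 → D
L(11)−G(6): 5 → F
E(4)−M(12): -8≡18 → S
Q(16)−G(6): 10 → K

VDFSK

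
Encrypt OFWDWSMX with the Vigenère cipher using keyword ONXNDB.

Repeat the key across the message: ONXNDBON
O(14)+O(14): 28≡2 → C
F(5)+N(13): 18 → S
W(22)+X(23): 45≡19 → T
D(3)+N(13): 16 → Q
W(22)+D(3): 25 → Z
S(18)+B(1): 19 → T
M(12)+O(14): 26≡0 → A
X(23)+N(13): 36≡10 → K

CSTQZTAK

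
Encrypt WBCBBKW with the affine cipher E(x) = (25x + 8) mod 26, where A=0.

MHGHHYM

W(22): 25·22+8=558≡12 → M
B(1): 25·1+8=33≡7 → H
C(2): 25·2+8=58≡6 → G
B(1): 25·1+8=33≡7 → H
B(1): 25·1+8=33≡7 → H
K(10): 25·10+8=258≡24 → Y
W(22): 25·22+8=558≡12 → M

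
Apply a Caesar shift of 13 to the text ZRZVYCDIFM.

MEMILPQVSZ

Z(25): 25+13=38≡12 → M
R(17): 17+13=30≡4 → E
Z(25): 25+13=38≡12 → M
V(21): 21+13=34≡8 → I
Y(24): 24+13=37≡11 → L
C(2): 2+13=15 → P
D(3): 3+13=16 → Q
I(8): 8+13=21 → V
F(5): 5+13=18 → S
M(12): 12+13=25 → Z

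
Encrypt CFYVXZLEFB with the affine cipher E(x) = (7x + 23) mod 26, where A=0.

LGJOCQWZGE

C(2): 7·2+23=37≡11 → L
F(5): 7·5+23=58≡6 → G
Y(24): 7·24+23=191≡9 → J
V(21): 7·21+23=170≡14 → O
X(23): 7·23+23=184≡2 → C
Z(25): 7·25+23=198≡16 → Q
L(11): 7·11+23=100≡22 → W
E(4): 7·4+23=51≡25 → Z
F(5): 7·5+23=58≡6 → G
B(1): 7·1+23=30≡4 → E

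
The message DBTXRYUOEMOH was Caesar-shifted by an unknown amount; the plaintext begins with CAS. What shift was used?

1

From the crib: D(3)−C(2)=1, so the shift is 1.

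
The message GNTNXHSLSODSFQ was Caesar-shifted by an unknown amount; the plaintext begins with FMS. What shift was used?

1

From the crib: G(6)−F(5)=1, so the shift is 1.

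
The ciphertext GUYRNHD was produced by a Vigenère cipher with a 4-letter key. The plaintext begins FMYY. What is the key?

Subtract each crib letter from the matching ciphertext letter (mod 26):
G(6)−F(5)=1 → B
U(20)−M(12)=8 → I
Y(24)−Y(24)=0 → A
R(17)−Y(24)=-7≡19 → T

BIAT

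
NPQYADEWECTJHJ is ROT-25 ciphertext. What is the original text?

OQRZBEFXFDUKIK

N(13): 13−25=-12≡14 → O
P(15): 15−25=-10≡16 → Q
Q(16): 16−25=-9≡17 → R
Y(24): 24−25=-1≡25 → Z
A(0): 0−25=-25≡1 → B
D(3): 3−25=-22≡4 → E
E(4): 4−25=-21≡5 → F
W(22): 22−25=-3≡23 → X
E(4): 4−25=-21≡5 → F
C(2): 2−25=-23≡3 → D
T(19): 19−25=-6≡20 → U
J(9): 9−25=-16≡10 → K
H(7): 7−25=-18≡8 → I
J(9): 9−25=-16≡10 → K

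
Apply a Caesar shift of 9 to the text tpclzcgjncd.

t(19): 19+9=28≡2 → c
p(15): 15+9=24 → y
c(2): 2+9=11 → l
l(11): 11+9=20 → u
z(25): 25+9=34≡8 → i
c(2): 2+9=11 → l
g(6): 6+9=15 → p
j(9): 9+9=18 → s
n(13): 13+9=22 → w
c(2): 2+9=11 → l
d(3): 3+9=12 → m

cyluilpswlm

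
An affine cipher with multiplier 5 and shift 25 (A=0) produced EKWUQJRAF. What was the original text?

The inverse of 5 mod 26 is 21, since 5·21=105≡1. Apply D(y)=21·(y−25) mod 26:
E(4): 21·(4−25)=-441≡1 → B
K(10): 21·(10−25)=-315≡23 → X
W(22): 21·(22−25)=-63≡15 → P
U(20): 21·(20−25)=-105≡25 → Z
Q(16): 21·(16−25)=-189≡19 → T
J(9): 21·(9−25)=-336≡2 → C
R(17): 21·(17−25)=-168≡14 → O
A(0): 21·(0−25)=-525≡21 → V
F(5): 21·(5−25)=-420≡22 → W

BXPZTCOVW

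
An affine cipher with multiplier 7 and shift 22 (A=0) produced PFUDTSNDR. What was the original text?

The inverse of 7 mod 26 is 15, since 7·15=105≡1. Apply D(y)=15·(y−22) mod 26:
P(15): 15·(15−22)=-105≡25 → Z
F(5): 15·(5−22)=-255≡5 → F
U(20): 15·(20−22)=-30≡22 → W
D(3): 15·(3−22)=-285≡1 → B
T(19): 15·(19−22)=-45≡7 → H
S(18): 15·(18−22)=-60≡18 → S
N(13): 15·(13−22)=-135≡21 → V
D(3): 15·(3−22)=-285≡1 → B
R(17): 15·(17−22)=-75≡3 → D

ZFWBHSVBD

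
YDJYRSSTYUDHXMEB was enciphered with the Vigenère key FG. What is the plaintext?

Repeat the key across the ciphertext: FGFGFGFGFGFGFGFG
Y(24)−F(5): 19 → T
D(3)−G(6): -3≡23 → X
J(9)−F(5): 4 → E
Y(24)−G(6): 18 → S
R(17)−F(5): 12 → M
S(18)−G(6): 12 → M
S(18)−F(5): 13 → N
T(19)−G(6): 13 → N
Y(24)−F(5): 19 → T
U(20)−G(6): 14 → O
D(3)−F(5): -2≡24 → Y
H(7)−G(6): 1 → B
X(23)−F(5): 18 → S
M(12)−G(6): 6 → G
E(4)−F(5): -1≡25 → Z
B(1)−G(6): -5≡21 → V

TXESMMNNTOYBSGZV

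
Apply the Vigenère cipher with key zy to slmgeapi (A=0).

Repeat the key across the message: zyzyzyzy
s(18)+z(25): 43≡17 → r
l(11)+y(24): 35≡9 → j
m(12)+z(25): 37≡11 → l
g(6)+y(24): 30≡4 → e
e(4)+z(25): 29≡3 → d
a(0)+y(24): 24 → y
p(15)+z(25): 40≡14 → o
i(8)+y(24): 32≡6 → g

rjledyog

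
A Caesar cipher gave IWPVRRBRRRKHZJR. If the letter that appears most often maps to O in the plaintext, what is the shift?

The most frequent ciphertext letter is R (appears 6 times).
R is position 17; O is position 14.
Shift = 3.

3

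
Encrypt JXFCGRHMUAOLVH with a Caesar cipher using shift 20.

J(9): 9+20=29≡3 → D
X(23): 23+20=43≡17 → R
F(5): 5+20=25 → Z
C(2): 2+20=22 → W
G(6): 6+20=26≡0 → A
R(17): 17+20=37≡11 → L
H(7): 7+20=27≡1 → B
M(12): 12+20=32≡6 → G
U(20): 20+20=40≡14 → O
A(0): 0+20=20 → U
O(14): 14+20=34≡8 → I
L(11): 11+20=31≡5 → F
V(21): 21+20=41≡15 → P
H(7): 7+20=27≡1 → B

DRZWALBGOUIFPB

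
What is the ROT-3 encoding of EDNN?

HGQQ

E(4): 4+3=7 → H
D(3): 3+3=6 → G
N(13): 13+3=16 → Q
N(13): 13+3=16 → Q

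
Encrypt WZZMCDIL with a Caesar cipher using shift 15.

LOOBRSXA

W(22): 22+15=37≡11 → L
Z(25): 25+15=40≡14 → O
Z(25): 25+15=40≡14 → O
M(12): 12+15=27≡1 → B
C(2): 2+15=17 → R
D(3): 3+15=18 → S
I(8): 8+15=23 → X
L(11): 11+15=26≡0 → A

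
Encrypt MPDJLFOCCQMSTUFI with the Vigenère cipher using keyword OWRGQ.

Repeat the key across the message: OWRGQOWRGQOWRGQO
M(12)+O(14): 26≡0 → A
P(15)+W(22): 37≡11 → L
D(3)+R(17): 20 → U
J(9)+G(6): 15 → P
L(11)+Q(16): 27≡1 → B
F(5)+O(14): 19 → T
O(14)+W(22): 36≡10 → K
C(2)+R(17): 19 → T
C(2)+G(6): 8 → I
Q(16)+Q(16): 32≡6 → G
M(12)+O(14): 26≡0 → A
S(18)+W(22): 40≡14 → O
T(19)+R(17): 36≡10 → K
U(20)+G(6): 26≡0 → A
F(5)+Q(16): 21 → V
I(8)+O(14): 22 → W

ALUPBTKTIGAOKAVW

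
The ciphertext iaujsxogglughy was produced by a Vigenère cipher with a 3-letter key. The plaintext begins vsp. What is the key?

nif

Subtract each crib letter from the matching ciphertext letter (mod 26):
i(8)−v(21)=-13≡13 → n
a(0)−s(18)=-18≡8 → i
u(20)−p(15)=5 → f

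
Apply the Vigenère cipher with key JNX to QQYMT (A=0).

Repeat the key across the message: JNXJN
Q(16)+J(9): 25 → Z
Q(16)+N(13): 29≡3 → D
Y(24)+X(23): 47≡21 → V
M(12)+J(9): 21 → V
T(19)+N(13): 32≡6 → G

ZDVVG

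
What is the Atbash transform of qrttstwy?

jigghgdb

q(16) → j(9)
r(17) → i(8)
t(19) → g(6)
t(19) → g(6)
s(18) → h(7)
t(19) → g(6)
w(22) → d(3)
y(24) → b(1)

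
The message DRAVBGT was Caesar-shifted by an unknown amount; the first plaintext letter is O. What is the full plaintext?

From the crib: D(3)−O(14)=-11≡15, so the shift is 15.
Subtract 15 from each ciphertext letter:
D(3): 3−15=-12≡14 → O
R(17): 17−15=2 → C
A(0): 0−15=-15≡11 → L
V(21): 21−15=6 → G
B(1): 1−15=-14≡12 → M
G(6): 6−15=-9≡17 → R
T(19): 19−15=4 → E

OCLGMRE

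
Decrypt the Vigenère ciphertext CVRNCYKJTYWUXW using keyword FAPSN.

XVCVPTKUBLRUIE

Repeat the key across the ciphertext: FAPSNFAPSNFAPS
C(2)−F(5): -3≡23 → X
V(21)−A(0): 21 → V
R(17)−P(15): 2 → C
N(13)−S(18): -5≡21 → V
C(2)−N(13): -11≡15 → P
Y(24)−F(5): 19 → T
K(10)−A(0): 10 → K
J(9)−P(15): -6≡20 → U
T(19)−S(18): 1 → B
Y(24)−N(13): 11 → L
W(22)−F(5): 17 → R
U(20)−A(0): 20 → U
X(23)−P(15): 8 → I
W(22)−S(18): 4 → E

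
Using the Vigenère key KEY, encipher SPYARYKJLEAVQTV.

Repeat the key across the message: KEYKEYKEYKEYKEY
S(18)+K(10): 28≡2 → C
P(15)+E(4): 19 → T
Y(24)+Y(24): 48≡22 → W
A(0)+K(10): 10 → K
R(17)+E(4): 21 → V
Y(24)+Y(24): 48≡22 → W
K(10)+K(10): 20 → U
J(9)+E(4): 13 → N
L(11)+Y(24): 35≡9 → J
E(4)+K(10): 14 → O
A(0)+E(4): 4 → E
V(21)+Y(24): 45≡19 → T
Q(16)+K(10): 26≡0 → A
T(19)+E(4): 23 → X
V(21)+Y(24): 45≡19 → T

CTWKVWUNJOETAXT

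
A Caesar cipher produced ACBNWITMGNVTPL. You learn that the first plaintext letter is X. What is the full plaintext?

XZYKTFQJDKSQMI

From the crib: A(0)−X(23)=-23≡3, so the shift is 3.
Subtract 3 from each ciphertext letter:
A(0): 0−3=-3≡23 → X
C(2): 2−3=-1≡25 → Z
B(1): 1−3=-2≡24 → Y
N(13): 13−3=10 → K
W(22): 22−3=19 → T
I(8): 8−3=5 → F
T(19): 19−3=16 → Q
M(12): 12−3=9 → J
G(6): 6−3=3 → D
N(13): 13−3=10 → K
V(21): 21−3=18 → S
T(19): 19−3=16 → Q
P(15): 15−3=12 → M
L(11): 11−3=8 → I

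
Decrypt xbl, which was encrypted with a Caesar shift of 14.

x(23): 23−14=9 → j
b(1): 1−14=-13≡13 → n
l(11): 11−14=-3≡23 → x

jnx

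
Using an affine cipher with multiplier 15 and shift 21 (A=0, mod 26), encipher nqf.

n(13): 15·13+21=216≡8 → i
q(16): 15·16+21=261≡1 → b
f(5): 15·5+21=96≡18 → s

ibs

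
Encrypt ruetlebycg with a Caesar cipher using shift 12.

dgqfxqnkos

r(17): 17+12=29≡3 → d
u(20): 20+12=32≡6 → g
e(4): 4+12=16 → q
t(19): 19+12=31≡5 → f
l(11): 11+12=23 → x
e(4): 4+12=16 → q
b(1): 1+12=13 → n
y(24): 24+12=36≡10 → k
c(2): 2+12=14 → o
g(6): 6+12=18 → s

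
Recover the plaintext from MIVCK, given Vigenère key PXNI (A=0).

XLIUV

Repeat the key across the ciphertext: PXNIP
M(12)−P(15): -3≡23 → X
I(8)−X(23): -15≡11 → L
V(21)−N(13): 8 → I
C(2)−I(8): -6≡20 → U
K(10)−P(15): -5≡21 → V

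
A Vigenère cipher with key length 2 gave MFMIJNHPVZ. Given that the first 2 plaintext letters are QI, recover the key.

Subtract each crib letter from the matching ciphertext letter (mod 26):
M(12)−Q(16)=-4≡22 → W
F(5)−I(8)=-3≡23 → X

WX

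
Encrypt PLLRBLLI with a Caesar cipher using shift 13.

P(15): 15+13=28≡2 → C
L(11): 11+13=24 → Y
L(11): 11+13=24 → Y
R(17): 17+13=30≡4 → E
B(1): 1+13=14 → O
L(11): 11+13=24 → Y
L(11): 11+13=24 → Y
I(8): 8+13=21 → V

CYYEOYYV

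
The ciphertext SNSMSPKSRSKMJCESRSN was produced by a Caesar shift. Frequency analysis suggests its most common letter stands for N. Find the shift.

The most frequent ciphertext letter is S (appears 7 times).
S is position 18; N is position 13.
Shift = 5.

5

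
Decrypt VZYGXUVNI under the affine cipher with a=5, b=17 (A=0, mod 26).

GMRDWLGUT

The inverse of 5 mod 26 is 21, since 5·21=105≡1. Apply D(y)=21·(y−17) mod 26:
V(21): 21·(21−17)=84≡6 → G
Z(25): 21·(25−17)=168≡12 → M
Y(24): 21·(24−17)=147≡17 → R
G(6): 21·(6−17)=-231≡3 → D
X(23): 21·(23−17)=126≡22 → W
U(20): 21·(20−17)=63≡11 → L
V(21): 21·(21−17)=84≡6 → G
N(13): 21·(13−17)=-84≡20 → U
I(8): 21·(8−17)=-189≡19 → T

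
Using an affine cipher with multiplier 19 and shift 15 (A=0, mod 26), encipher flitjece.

f(5): 19·5+15=110≡6 → g
l(11): 19·11+15=224≡16 → q
i(8): 19·8+15=167≡11 → l
t(19): 19·19+15=376≡12 → m
j(9): 19·9+15=186≡4 → e
e(4): 19·4+15=91≡13 → n
c(2): 19·2+15=53≡1 → b
e(4): 19·4+15=91≡13 → n

gqlmenbn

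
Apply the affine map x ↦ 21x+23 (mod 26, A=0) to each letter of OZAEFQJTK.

FCXDYVEGZ

O(14): 21·14+23=317≡5 → F
Z(25): 21·25+23=548≡2 → C
A(0): 21·0+23=23 → X
E(4): 21·4+23=107≡3 → D
F(5): 21·5+23=128≡24 → Y
Q(16): 21·16+23=359≡21 → V
J(9): 21·9+23=212≡4 → E
T(19): 21·19+23=422≡6 → G
K(10): 21·10+23=233≡25 → Z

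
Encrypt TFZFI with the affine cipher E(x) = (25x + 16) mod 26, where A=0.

T(19): 25·19+16=491≡23 → X
F(5): 25·5+16=141≡11 → L
Z(25): 25·25+16=641≡17 → R
F(5): 25·5+16=141≡11 → L
I(8): 25·8+16=216≡8 → I

XLRLI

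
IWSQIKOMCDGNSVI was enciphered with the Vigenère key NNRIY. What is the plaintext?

Repeat the key across the ciphertext: NNRIYNNRIYNNRIY
I(8)−N(13): -5≡21 → V
W(22)−N(13): 9 → J
S(18)−R(17): 1 → B
Q(16)−I(8): 8 → I
I(8)−Y(24): -16≡10 → K
K(10)−N(13): -3≡23 → X
O(14)−N(13): 1 → B
M(12)−R(17): -5≡21 → V
C(2)−I(8): -6≡20 → U
D(3)−Y(24): -21≡5 → F
G(6)−N(13): -7≡19 → T
N(13)−N(13): 0 → A
S(18)−R(17): 1 → B
V(21)−I(8): 13 → N
I(8)−Y(24): -16≡10 → K

VJBIKXBVUFTABNK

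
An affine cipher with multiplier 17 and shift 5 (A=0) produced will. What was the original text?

brii

The inverse of 17 mod 26 is 23, since 17·23=391≡1. Apply D(y)=23·(y−5) mod 26:
w(22): 23·(22−5)=391≡1 → b
i(8): 23·(8−5)=69≡17 → r
l(11): 23·(11−5)=138≡8 → i
l(11): 23·(11−5)=138≡8 → i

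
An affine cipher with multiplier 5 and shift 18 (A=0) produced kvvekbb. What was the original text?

ollsohh

The inverse of 5 mod 26 is 21, since 5·21=105≡1. Apply D(y)=21·(y−18) mod 26:
k(10): 21·(10−18)=-168≡14 → o
v(21): 21·(21−18)=63≡11 → l
v(21): 21·(21−18)=63≡11 → l
e(4): 21·(4−18)=-294≡18 → s
k(10): 21·(10−18)=-168≡14 → o
b(1): 21·(1−18)=-357≡7 → h
b(1): 21·(1−18)=-357≡7 → h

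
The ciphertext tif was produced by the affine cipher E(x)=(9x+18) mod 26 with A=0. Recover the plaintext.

The inverse of 9 mod 26 is 3, since 9·3=27≡1. Apply D(y)=3·(y−18) mod 26:
t(19): 3·(19−18)=3 → d
i(8): 3·(8−18)=-30≡22 → w
f(5): 3·(5−18)=-39≡13 → n

dwn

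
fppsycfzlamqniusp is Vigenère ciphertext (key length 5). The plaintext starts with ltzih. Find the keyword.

Subtract each crib letter from the matching ciphertext letter (mod 26):
f(5)−l(11)=-6≡20 → u
p(15)−t(19)=-4≡22 → w
p(15)−z(25)=-10≡16 → q
s(18)−i(8)=10 → k
y(24)−h(7)=17 → r

uwqkr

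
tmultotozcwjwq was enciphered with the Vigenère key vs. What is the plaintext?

yuztywywekbrby

Repeat the key across the ciphertext: vsvsvsvsvsvsvs
t(19)−v(21): -2≡24 → y
m(12)−s(18): -6≡20 → u
u(20)−v(21): -1≡25 → z
l(11)−s(18): -7≡19 → t
t(19)−v(21): -2≡24 → y
o(14)−s(18): -4≡22 → w
t(19)−v(21): -2≡24 → y
o(14)−s(18): -4≡22 → w
z(25)−v(21): 4 → e
c(2)−s(18): -16≡10 → k
w(22)−v(21): 1 → b
j(9)−s(18): -9≡17 → r
w(22)−v(21): 1 → b
q(16)−s(18): -2≡24 → y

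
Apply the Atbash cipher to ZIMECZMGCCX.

Z(25) → A(0)
I(8) → R(17)
M(12) → N(13)
E(4) → V(21)
C(2) → X(23)
Z(25) → A(0)
M(12) → N(13)
G(6) → T(19)
C(2) → X(23)
C(2) → X(23)
X(23) → C(2)

ARNVXANTXXC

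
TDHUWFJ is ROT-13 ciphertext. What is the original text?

T(19): 19−13=6 → G
D(3): 3−13=-10≡16 → Q
H(7): 7−13=-6≡20 → U
U(20): 20−13=7 → H
W(22): 22−13=9 → J
F(5): 5−13=-8≡18 → S
J(9): 9−13=-4≡22 → W

GQUHJSW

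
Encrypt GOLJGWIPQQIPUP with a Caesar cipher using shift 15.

G(6): 6+15=21 → V
O(14): 14+15=29≡3 → D
L(11): 11+15=26≡0 → A
J(9): 9+15=24 → Y
G(6): 6+15=21 → V
W(22): 22+15=37≡11 → L
I(8): 8+15=23 → X
P(15): 15+15=30≡4 → E
Q(16): 16+15=31≡5 → F
Q(16): 16+15=31≡5 → F
I(8): 8+15=23 → X
P(15): 15+15=30≡4 → E
U(20): 20+15=35≡9 → J
P(15): 15+15=30≡4 → E

VDAYVLXEFFXEJE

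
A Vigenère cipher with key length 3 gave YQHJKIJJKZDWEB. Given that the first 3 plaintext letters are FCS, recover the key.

Subtract each crib letter from the matching ciphertext letter (mod 26):
Y(24)−F(5)=19 → T
Q(16)−C(2)=14 → O
H(7)−S(18)=-11≡15 → P

TOP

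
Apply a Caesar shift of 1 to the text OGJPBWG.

O(14): 14+1=15 → P
G(6): 6+1=7 → H
J(9): 9+1=10 → K
P(15): 15+1=16 → Q
B(1): 1+1=2 → C
W(22): 22+1=23 → X
G(6): 6+1=7 → H

PHKQCXH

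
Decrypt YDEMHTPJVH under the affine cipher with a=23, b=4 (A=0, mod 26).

CJAGZVFHDZ

The inverse of 23 mod 26 is 17, since 23·17=391≡1. Apply D(y)=17·(y−4) mod 26:
Y(24): 17·(24−4)=340≡2 → C
D(3): 17·(3−4)=-17≡9 → J
E(4): 17·(4−4)=0 → A
M(12): 17·(12−4)=136≡6 → G
H(7): 17·(7−4)=51≡25 → Z
T(19): 17·(19−4)=255≡21 → V
P(15): 17·(15−4)=187≡5 → F
J(9): 17·(9−4)=85≡7 → H
V(21): 17·(21−4)=289≡3 → D
H(7): 17·(7−4)=51≡25 → Z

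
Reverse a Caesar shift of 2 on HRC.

H(7): 7−2=5 → F
R(17): 17−2=15 → P
C(2): 2−2=0 → A

FPA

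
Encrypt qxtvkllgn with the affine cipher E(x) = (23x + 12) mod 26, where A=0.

q(16): 23·16+12=380≡16 → q
x(23): 23·23+12=541≡21 → v
t(19): 23·19+12=449≡7 → h
v(21): 23·21+12=495≡1 → b
k(10): 23·10+12=242≡8 → i
l(11): 23·11+12=265≡5 → f
l(11): 23·11+12=265≡5 → f
g(6): 23·6+12=150≡20 → u
n(13): 23·13+12=311≡25 → z

qvhbiffuz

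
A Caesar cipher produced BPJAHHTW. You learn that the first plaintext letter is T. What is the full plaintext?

THBSZZLO

From the crib: B(1)−T(19)=-18≡8, so the shift is 8.
Subtract 8 from each ciphertext letter:
B(1): 1−8=-7≡19 → T
P(15): 15−8=7 → H
J(9): 9−8=1 → B
A(0): 0−8=-8≡18 → S
H(7): 7−8=-1≡25 → Z
H(7): 7−8=-1≡25 → Z
T(19): 19−8=11 → L
W(22): 22−8=14 → O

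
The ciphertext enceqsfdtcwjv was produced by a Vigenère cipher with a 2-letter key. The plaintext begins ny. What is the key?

rp

Subtract each crib letter from the matching ciphertext letter (mod 26):
e(4)−n(13)=-9≡17 → r
n(13)−y(24)=-11≡15 → p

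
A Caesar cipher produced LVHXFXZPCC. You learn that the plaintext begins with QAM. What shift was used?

From the crib: L(11)−Q(16)=-5≡21, so the shift is 21.

21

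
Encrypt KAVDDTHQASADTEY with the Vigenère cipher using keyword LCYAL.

Repeat the key across the message: LCYALLCYALLCYAL
K(10)+L(11): 21 → V
A(0)+C(2): 2 → C
V(21)+Y(24): 45≡19 → T
D(3)+A(0): 3 → D
D(3)+L(11): 14 → O
T(19)+L(11): 30≡4 → E
H(7)+C(2): 9 → J
Q(16)+Y(24): 40≡14 → O
A(0)+A(0): 0 → A
S(18)+L(11): 29≡3 → D
A(0)+L(11): 11 → L
D(3)+C(2): 5 → F
T(19)+Y(24): 43≡17 → R
E(4)+A(0): 4 → E
Y(24)+L(11): 35≡9 → J

VCTDOEJOADLFREJ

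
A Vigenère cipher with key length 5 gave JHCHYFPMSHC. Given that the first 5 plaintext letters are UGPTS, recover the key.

Subtract each crib letter from the matching ciphertext letter (mod 26):
J(9)−U(20)=-11≡15 → P
H(7)−G(6)=1 → B
C(2)−P(15)=-13≡13 → N
H(7)−T(19)=-12≡14 → O
Y(24)−S(18)=6 → G

PBNOG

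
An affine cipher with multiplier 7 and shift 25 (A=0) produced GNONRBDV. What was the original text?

BCRCKEIS

The inverse of 7 mod 26 is 15, since 7·15=105≡1. Apply D(y)=15·(y−25) mod 26:
G(6): 15·(6−25)=-285≡1 → B
N(13): 15·(13−25)=-180≡2 → C
O(14): 15·(14−25)=-165≡17 → R
N(13): 15·(13−25)=-180≡2 → C
R(17): 15·(17−25)=-120≡10 → K
B(1): 15·(1−25)=-360≡4 → E
D(3): 15·(3−25)=-330≡8 → I
V(21): 15·(21−25)=-60≡18 → S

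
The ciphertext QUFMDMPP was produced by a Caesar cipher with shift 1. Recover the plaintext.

PTELCLOO

Q(16): 16−1=15 → P
U(20): 20−1=19 → T
F(5): 5−1=4 → E
M(12): 12−1=11 → L
D(3): 3−1=2 → C
M(12): 12−1=11 → L
P(15): 15−1=14 → O
P(15): 15−1=14 → O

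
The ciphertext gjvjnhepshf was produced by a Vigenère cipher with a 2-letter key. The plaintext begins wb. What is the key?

Subtract each crib letter from the matching ciphertext letter (mod 26):
g(6)−w(22)=-16≡10 → k
j(9)−b(1)=8 → i

ki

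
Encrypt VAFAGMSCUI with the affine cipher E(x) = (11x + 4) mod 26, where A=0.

BEHESGUAQO

V(21): 11·21+4=235≡1 → B
A(0): 11·0+4=4 → E
F(5): 11·5+4=59≡7 → H
A(0): 11·0+4=4 → E
G(6): 11·6+4=70≡18 → S
M(12): 11·12+4=136≡6 → G
S(18): 11·18+4=202≡20 → U
C(2): 11·2+4=26≡0 → A
U(20): 11·20+4=224≡16 → Q
I(8): 11·8+4=92≡14 → O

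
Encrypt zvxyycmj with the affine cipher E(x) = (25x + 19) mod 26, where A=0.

z(25): 25·25+19=644≡20 → u
v(21): 25·21+19=544≡24 → y
x(23): 25·23+19=594≡22 → w
y(24): 25·24+19=619≡21 → v
y(24): 25·24+19=619≡21 → v
c(2): 25·2+19=69≡17 → r
m(12): 25·12+19=319≡7 → h
j(9): 25·9+19=244≡10 → k

uywvvrhk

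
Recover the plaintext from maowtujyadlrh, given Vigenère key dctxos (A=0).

jyvzfcgwhgxze

Repeat the key across the ciphertext: dctxosdctxosd
m(12)−d(3): 9 → j
a(0)−c(2): -2≡24 → y
o(14)−t(19): -5≡21 → v
w(22)−x(23): -1≡25 → z
t(19)−o(14): 5 → f
u(20)−s(18): 2 → c
j(9)−d(3): 6 → g
y(24)−c(2): 22 → w
a(0)−t(19): -19≡7 → h
d(3)−x(23): -20≡6 → g
l(11)−o(14): -3≡23 → x
r(17)−s(18): -1≡25 → z
h(7)−d(3): 4 → e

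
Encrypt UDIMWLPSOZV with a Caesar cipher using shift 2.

U(20): 20+2=22 → W
D(3): 3+2=5 → F
I(8): 8+2=10 → K
M(12): 12+2=14 → O
W(22): 22+2=24 → Y
L(11): 11+2=13 → N
P(15): 15+2=17 → R
S(18): 18+2=20 → U
O(14): 14+2=16 → Q
Z(25): 25+2=27≡1 → B
V(21): 21+2=23 → X

WFKOYNRUQBX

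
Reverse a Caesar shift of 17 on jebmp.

snkvy

j(9): 9−17=-8≡18 → s
e(4): 4−17=-13≡13 → n
b(1): 1−17=-16≡10 → k
m(12): 12−17=-5≡21 → v
p(15): 15−17=-2≡24 → y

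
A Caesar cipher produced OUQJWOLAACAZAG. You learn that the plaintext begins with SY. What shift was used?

From the crib: O(14)−S(18)=-4≡22, so the shift is 22.

22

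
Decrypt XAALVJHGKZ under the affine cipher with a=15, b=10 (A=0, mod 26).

NIIHZTFYAB

The inverse of 15 mod 26 is 7, since 15·7=105≡1. Apply D(y)=7·(y−10) mod 26:
X(23): 7·(23−10)=91≡13 → N
A(0): 7·(0−10)=-70≡8 → I
A(0): 7·(0−10)=-70≡8 → I
L(11): 7·(11−10)=7 → H
V(21): 7·(21−10)=77≡25 → Z
J(9): 7·(9−10)=-7≡19 → T
H(7): 7·(7−10)=-21≡5 → F
G(6): 7·(6−10)=-28≡24 → Y
K(10): 7·(10−10)=0 → A
Z(25): 7·(25−10)=105≡1 → B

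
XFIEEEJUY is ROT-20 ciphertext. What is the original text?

DLOKKKPAE

X(23): 23−20=3 → D
F(5): 5−20=-15≡11 → L
I(8): 8−20=-12≡14 → O
E(4): 4−20=-16≡10 → K
E(4): 4−20=-16≡10 → K
E(4): 4−20=-16≡10 → K
J(9): 9−20=-11≡15 → P
U(20): 20−20=0 → A
Y(24): 24−20=4 → E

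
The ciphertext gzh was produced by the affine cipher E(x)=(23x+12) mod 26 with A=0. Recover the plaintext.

cnt

The inverse of 23 mod 26 is 17, since 23·17=391≡1. Apply D(y)=17·(y−12) mod 26:
g(6): 17·(6−12)=-102≡2 → c
z(25): 17·(25−12)=221≡13 → n
h(7): 17·(7−12)=-85≡19 → t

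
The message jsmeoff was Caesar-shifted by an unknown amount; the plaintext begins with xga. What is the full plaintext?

xgasctt

From the crib: j(9)−x(23)=-14≡12, so the shift is 12.
Subtract 12 from each ciphertext letter:
j(9): 9−12=-3≡23 → x
s(18): 18−12=6 → g
m(12): 12−12=0 → a
e(4): 4−12=-8≡18 → s
o(14): 14−12=2 → c
f(5): 5−12=-7≡19 → t
f(5): 5−12=-7≡19 → t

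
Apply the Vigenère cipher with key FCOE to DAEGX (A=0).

ICSKC

Repeat the key across the message: FCOEF
D(3)+F(5): 8 → I
A(0)+C(2): 2 → C
E(4)+O(14): 18 → S
G(6)+E(4): 10 → K
X(23)+F(5): 28≡2 → C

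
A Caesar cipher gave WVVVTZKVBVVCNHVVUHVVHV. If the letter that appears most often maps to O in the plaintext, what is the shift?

7

The most frequent ciphertext letter is V (appears 11 times).
V is position 21; O is position 14.
Shift = 7.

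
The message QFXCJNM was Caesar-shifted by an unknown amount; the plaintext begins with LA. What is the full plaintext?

LASXEIH

From the crib: Q(16)−L(11)=5, so the shift is 5.
Subtract 5 from each ciphertext letter:
Q(16): 16−5=11 → L
F(5): 5−5=0 → A
X(23): 23−5=18 → S
C(2): 2−5=-3≡23 → X
J(9): 9−5=4 → E
N(13): 13−5=8 → I
M(12): 12−5=7 → H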